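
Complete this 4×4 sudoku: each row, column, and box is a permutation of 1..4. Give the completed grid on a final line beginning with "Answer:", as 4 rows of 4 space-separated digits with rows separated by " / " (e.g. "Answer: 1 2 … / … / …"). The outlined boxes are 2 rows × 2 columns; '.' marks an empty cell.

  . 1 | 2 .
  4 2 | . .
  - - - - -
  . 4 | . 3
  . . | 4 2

Step 1. [r3c3∈{1}] r3c3's peers cover all but 1 ⇒ r3c3=1.
Step 2. [r4c1∈{1,3}] across row 4, 1 lands solely at r4c1. So r4c1=1.
Step 3. [r2c3∈{3}] r2c3 has the single candidate 3. So r2c3=3.
Step 4. [r1c1∈{3}] r1c1 has the single candidate 3 ⇒ r1c1=3.
Step 5. [r2c4∈{1}] r2c4 is down to just 1. So r2c4=1.
Step 6. [r3c1∈{2}] r3c1's peers cover all but 2, so r3c1=2.
Step 7. [r1c4∈{4}] r1c4's peers cover all but 4 ⇒ r1c4=4.
Step 8. [r4c2∈{3}] only 3 remains possible at r4c2. So r4c2=3.

Answer: 3 1 2 4 / 4 2 3 1 / 2 4 1 3 / 1 3 4 2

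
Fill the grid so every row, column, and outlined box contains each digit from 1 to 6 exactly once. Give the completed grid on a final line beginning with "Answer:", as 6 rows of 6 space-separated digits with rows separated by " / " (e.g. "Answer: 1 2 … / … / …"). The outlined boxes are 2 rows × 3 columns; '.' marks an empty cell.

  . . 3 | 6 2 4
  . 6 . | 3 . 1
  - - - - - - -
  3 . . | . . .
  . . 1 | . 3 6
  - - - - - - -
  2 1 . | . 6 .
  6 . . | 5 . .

Step 1. [r1c2∈{5}] r1c2 is down to just 5. So r1c2=5.
Step 2. [r6c3∈{4}] only 4 remains possible at r6c3 ⇒ r6c3=4.
Step 3. [r3c5∈{1,4,5}] in col 5, 4 fits only at r3c5 ⇒ r3c5=4.
Step 4. [r3c2∈{2}] r3c2 is down to just 2 ⇒ r3c2=2.
Step 5. [r4c1∈{4,5}] row 4 places 5 nowhere but r4c1. So r4c1=5.
Step 6. [r5c6∈{3}] r5c6's peers cover all but 3. So r5c6=3.
Step 7. [r6c5∈{1}] nothing but 1 survives at r6c5 ⇒ r6c5=1.
Step 8. [r3c3∈{6}] nothing but 6 survives at r3c3. So r3c3=6.
Step 9. [r2c1∈{4}] r2c1's peers cover all but 4. So r2c1=4.
Step 10. [r6c2∈{3}] r6c2's peers cover all but 3, so r6c2=3.
Step 11. [r6c6∈{2}] r6c6 is down to just 2 ⇒ r6c6=2.
Step 12. [r4c4∈{2}] r4c4's peers cover all but 2, so r4c4=2.
Step 13. [r3c6∈{5}] only 5 remains possible at r3c6, so r3c6=5.
Step 14. [r2c5∈{5}] nothing but 5 survives at r2c5. So r2c5=5.
Step 15. [r5c3∈{5}] r5c3 has the single candidate 5, so r5c3=5.
Step 16. [r4c2∈{4}] only 4 remains possible at r4c2 ⇒ r4c2=4.
Step 17. [r3c4∈{1}] r3c4's peers cover all but 1 ⇒ r3c4=1.
Step 18. [r2c3∈{2}] r2c3's peers cover all but 2 ⇒ r2c3=2.
Step 19. [r5c4∈{4}] r5c4's peers cover all but 4 ⇒ r5c4=4.
Step 20. [r1c1∈{1}] r1c1's peers cover all but 1 ⇒ r1c1=1.

Answer: 1 5 3 6 2 4 / 4 6 2 3 5 1 / 3 2 6 1 4 5 / 5 4 1 2 3 6 / 2 1 5 4 6 3 / 6 3 4 5 1 2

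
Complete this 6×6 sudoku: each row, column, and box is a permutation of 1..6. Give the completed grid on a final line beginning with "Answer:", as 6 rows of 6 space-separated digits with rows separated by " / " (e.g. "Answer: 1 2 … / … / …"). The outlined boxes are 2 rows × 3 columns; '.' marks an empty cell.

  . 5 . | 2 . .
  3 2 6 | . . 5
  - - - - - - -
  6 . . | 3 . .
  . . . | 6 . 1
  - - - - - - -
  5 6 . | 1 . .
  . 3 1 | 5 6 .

Step 1. [r1c3∈{4}] nothing but 4 survives at r1c3. So r1c3=4.
Step 2. [r5c3∈{2}] only 2 remains possible at r5c3, so r5c3=2.
Step 3. [r4c2∈{4}] r4c2 has the single candidate 4, so r4c2=4.
Step 4. [r2c5∈{1,4}] 1 has one home in row 2: r2c5 ⇒ r2c5=1.
Step 5. [r6c6∈{2,4}] in row 6, 2 fits only at r6c6 ⇒ r6c6=2.
Step 6. [r3c5∈{2,4,5}] row 3 places 2 nowhere but r3c5 ⇒ r3c5=2.
Step 7. [r1c5∈{3}] r1c5 has the single candidate 3 ⇒ r1c5=3.
Step 8. [r4c3∈{3,5}] 3 has one home in row 4: r4c3 ⇒ r4c3=3.
Step 9. [r5c5∈{4}] nothing but 4 survives at r5c5, so r5c5=4.
Step 10. [r4c5∈{5}] nothing but 5 survives at r4c5, so r4c5=5.
Step 11. [r3c3∈{5}] nothing but 5 survives at r3c3, so r3c3=5.
Step 12. [r3c6∈{4}] r3c6's peers cover all but 4 ⇒ r3c6=4.
Step 13. [r6c1∈{4}] r6c1 has the single candidate 4 ⇒ r6c1=4.
Step 14. [r2c4∈{4}] r2c4's peers cover all but 4, so r2c4=4.
Step 15. [r3c2∈{1}] r3c2's peers cover all but 1 ⇒ r3c2=1.
Step 16. [r1c6∈{6}] r1c6 has the single candidate 6. So r1c6=6.
Step 17. [r4c1∈{2}] r4c1 has the single candidate 2. So r4c1=2.
Step 18. [r1c1∈{1}] r1c1's peers cover all but 1. So r1c1=1.
Step 19. [r5c6∈{3}] only 3 remains possible at r5c6 ⇒ r5c6=3.

Answer: 1 5 4 2 3 6 / 3 2 6 4 1 5 / 6 1 5 3 2 4 / 2 4 3 6 5 1 / 5 6 2 1 4 3 / 4 3 1 5 6 2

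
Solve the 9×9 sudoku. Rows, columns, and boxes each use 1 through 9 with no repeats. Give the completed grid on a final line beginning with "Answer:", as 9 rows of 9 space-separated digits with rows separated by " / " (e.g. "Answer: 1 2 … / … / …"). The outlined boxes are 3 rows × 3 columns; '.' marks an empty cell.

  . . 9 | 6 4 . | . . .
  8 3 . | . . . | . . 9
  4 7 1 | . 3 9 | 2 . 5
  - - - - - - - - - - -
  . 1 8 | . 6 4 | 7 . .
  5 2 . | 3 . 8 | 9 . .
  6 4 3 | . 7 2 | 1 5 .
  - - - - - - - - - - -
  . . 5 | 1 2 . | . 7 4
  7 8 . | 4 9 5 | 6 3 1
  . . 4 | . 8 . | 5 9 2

Step 1. [r1c9∈{3,7,8}] in col 9, 7 fits only at r1c9. So r1c9=7.
Step 2. [r1c6∈{1}] r1c6 is down to just 1, so r1c6=1.
Step 3. [r2c4∈{2,5,7}] col 4 places 2 nowhere but r2c4. So r2c4=2.
Step 4. [r3c8∈{6,8}] 6 has one home in row 3: r3c8 ⇒ r3c8=6.
Step 5. [r9c2∈{6}] r9c2 is down to just 6, so r9c2=6.
Step 6. [r4c1∈{9}] r4c1 is down to just 9. So r4c1=9.
Step 7. [r7c1∈{3}] nothing but 3 survives at r7c1, so r7c1=3.
Step 8. [r2c7∈{4}] nothing but 4 survives at r2c7, so r2c7=4.
Step 9. [r1c7∈{3,8}] 3 has one home in row 1: r1c7, so r1c7=3.
Step 10. [r9c4∈{7}] nothing but 7 survives at r9c4 ⇒ r9c4=7.
Step 11. [r5c9∈{6}] r5c9's peers cover all but 6, so r5c9=6.
Step 12. [r2c3∈{6}] r2c3's peers cover all but 6 ⇒ r2c3=6.
Step 13. [r5c8∈{4}] only 4 remains possible at r5c8, so r5c8=4.
Step 14. [r1c8∈{8}] nothing but 8 survives at r1c8 ⇒ r1c8=8.
Step 15. [r7c7∈{8}] r7c7 has the single candidate 8. So r7c7=8.
Step 16. [r7c2∈{9}] only 9 remains possible at r7c2, so r7c2=9.
Step 17. [r4c4∈{5}] nothing but 5 survives at r4c4, so r4c4=5.
Step 18. [r2c6∈{7}] nothing but 7 survives at r2c6. So r2c6=7.
Step 19. [r3c4∈{8}] only 8 remains possible at r3c4, so r3c4=8.
Step 20. [r8c3∈{2}] only 2 remains possible at r8c3, so r8c3=2.
Step 21. [r5c3∈{7}] nothing but 7 survives at r5c3. So r5c3=7.
Step 22. [r7c6∈{6}] nothing but 6 survives at r7c6 ⇒ r7c6=6.
Step 23. [r4c8∈{2}] only 2 remains possible at r4c8 ⇒ r4c8=2.
Step 24. [r6c4∈{9}] only 9 remains possible at r6c4 ⇒ r6c4=9.
Step 25. [r5c5∈{1}] r5c5 has the single candidate 1. So r5c5=1.
Step 26. [r6c9∈{8}] only 8 remains possible at r6c9. So r6c9=8.
Step 27. [r1c2∈{5}] nothing but 5 survives at r1c2, so r1c2=5.
Step 28. [r4c9∈{3}] r4c9's peers cover all but 3 ⇒ r4c9=3.
Step 29. [r1c1∈{2}] r1c1 is down to just 2. So r1c1=2.
Step 30. [r2c8∈{1}] r2c8's peers cover all but 1, so r2c8=1.
Step 31. [r9c6∈{3}] nothing but 3 survives at r9c6 ⇒ r9c6=3.
Step 32. [r2c5∈{5}] only 5 remains possible at r2c5. So r2c5=5.
Step 33. [r9c1∈{1}] r9c1's peers cover all but 1, so r9c1=1.

Answer: 2 5 9 6 4 1 3 8 7 / 8 3 6 2 5 7 4 1 9 / 4 7 1 8 3 9 2 6 5 / 9 1 8 5 6 4 7 2 3 / 5 2 7 3 1 8 9 4 6 / 6 4 3 9 7 2 1 5 8 / 3 9 5 1 2 6 8 7 4 / 7 8 2 4 9 5 6 3 1 / 1 6 4 7 8 3 5 9 2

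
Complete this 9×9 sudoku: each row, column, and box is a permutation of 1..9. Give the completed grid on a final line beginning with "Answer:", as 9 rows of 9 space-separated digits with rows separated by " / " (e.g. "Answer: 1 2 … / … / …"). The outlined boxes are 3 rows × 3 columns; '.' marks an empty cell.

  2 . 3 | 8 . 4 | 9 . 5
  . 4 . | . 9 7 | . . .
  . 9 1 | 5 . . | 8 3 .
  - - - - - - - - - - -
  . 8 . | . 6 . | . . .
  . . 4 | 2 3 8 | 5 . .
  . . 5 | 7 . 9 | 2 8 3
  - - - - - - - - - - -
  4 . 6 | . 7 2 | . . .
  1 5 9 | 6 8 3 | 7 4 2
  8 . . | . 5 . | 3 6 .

Step 1. [r5c9∈{1,6,7,9}] box 6 places 6 nowhere but r5c9. So r5c9=6.
Step 2. [r2c9∈{1}] nothing but 1 survives at r2c9. So r2c9=1.
Step 3. [r1c2∈{6,7}] across row 1, 6 lands solely at r1c2, so r1c2=6.
Step 4. [r9c9∈{9}] r9c9's peers cover all but 9, so r9c9=9.
Step 5. [r4c7∈{1,4}] across col 7, 4 lands solely at r4c7. So r4c7=4.
Step 6. [r4c4∈{1}] r4c4's peers cover all but 1, so r4c4=1.
Step 7. [r4c9∈{7}] r4c9's peers cover all but 7. So r4c9=7.
Step 8. [r5c8∈{1,9}] box 6 places 1 nowhere but r5c8, so r5c8=1.
Step 9. [r9c2∈{2,7}] col 2 places 2 nowhere but r9c2. So r9c2=2.
Step 10. [r5c1∈{7,9}] r5c1 is the only open cell in row 5 admitting 9. So r5c1=9.
Step 11. [r4c8∈{9}] r4c8 has the single candidate 9, so r4c8=9.
Step 12. [r6c5∈{4}] r6c5 is down to just 4, so r6c5=4.
Step 13. [r1c8∈{7}] only 7 remains possible at r1c8. So r1c8=7.
Step 14. [r6c1∈{6}] only 6 remains possible at r6c1. So r6c1=6.
Step 15. [r6c2∈{1}] r6c2 has the single candidate 1. So r6c2=1.
Step 16. [r2c4∈{3}] r2c4 has the single candidate 3. So r2c4=3.
Step 17. [r4c6∈{5}] r4c6 is down to just 5 ⇒ r4c6=5.
Step 18. [r9c6∈{1}] r9c6's peers cover all but 1, so r9c6=1.
Step 19. [r2c8∈{2}] only 2 remains possible at r2c8, so r2c8=2.
Step 20. [r7c7∈{1}] r7c7 has the single candidate 1 ⇒ r7c7=1.
Step 21. [r1c5∈{1}] only 1 remains possible at r1c5. So r1c5=1.
Step 22. [r7c8∈{5}] r7c8 is down to just 5 ⇒ r7c8=5.
Step 23. [r5c2∈{7}] r5c2 has the single candidate 7 ⇒ r5c2=7.
Step 24. [r7c2∈{3}] r7c2's peers cover all but 3. So r7c2=3.
Step 25. [r3c5∈{2}] only 2 remains possible at r3c5. So r3c5=2.
Step 26. [r2c7∈{6}] r2c7 has the single candidate 6 ⇒ r2c7=6.
Step 27. [r2c3∈{8}] nothing but 8 survives at r2c3. So r2c3=8.
Step 28. [r9c3∈{7}] nothing but 7 survives at r9c3 ⇒ r9c3=7.
Step 29. [r9c4∈{4}] r9c4's peers cover all but 4. So r9c4=4.
Step 30. [r4c3∈{2}] nothing but 2 survives at r4c3, so r4c3=2.
Step 31. [r4c1∈{3}] r4c1 has the single candidate 3 ⇒ r4c1=3.
Step 32. [r2c1∈{5}] nothing but 5 survives at r2c1 ⇒ r2c1=5.
Step 33. [r3c9∈{4}] r3c9's peers cover all but 4, so r3c9=4.
Step 34. [r7c9∈{8}] only 8 remains possible at r7c9, so r7c9=8.
Step 35. [r7c4∈{9}] r7c4 is down to just 9 ⇒ r7c4=9.
Step 36. [r3c6∈{6}] r3c6 has the single candidate 6 ⇒ r3c6=6.
Step 37. [r3c1∈{7}] r3c1 has the single candidate 7 ⇒ r3c1=7.

Answer: 2 6 3 8 1 4 9 7 5 / 5 4 8 3 9 7 6 2 1 / 7 9 1 5 2 6 8 3 4 / 3 8 2 1 6 5 4 9 7 / 9 7 4 2 3 8 5 1 6 / 6 1 5 7 4 9 2 8 3 / 4 3 6 9 7 2 1 5 8 / 1 5 9 6 8 3 7 4 2 / 8 2 7 4 5 1 3 6 9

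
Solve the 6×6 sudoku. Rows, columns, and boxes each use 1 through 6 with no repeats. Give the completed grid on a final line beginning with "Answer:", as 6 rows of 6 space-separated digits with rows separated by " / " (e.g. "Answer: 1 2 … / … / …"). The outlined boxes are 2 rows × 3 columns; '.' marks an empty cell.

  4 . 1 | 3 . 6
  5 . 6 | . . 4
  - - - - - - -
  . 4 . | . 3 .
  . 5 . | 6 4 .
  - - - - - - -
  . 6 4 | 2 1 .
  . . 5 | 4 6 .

Step 1. [r3c3∈{2}] r3c3 is down to just 2, so r3c3=2.
Step 2. [r5c1∈{3}] r5c1's peers cover all but 3. So r5c1=3.
Step 3. [r1c2∈{2}] r1c2 has the single candidate 2 ⇒ r1c2=2.
Step 4. [r4c1∈{1}] nothing but 1 survives at r4c1. So r4c1=1.
Step 5. [r3c6∈{1,5}] 1 has one home in col 6: r3c6, so r3c6=1.
Step 6. [r2c2∈{3}] r2c2 has the single candidate 3 ⇒ r2c2=3.
Step 7. [r2c4∈{1}] r2c4 has the single candidate 1 ⇒ r2c4=1.
Step 8. [r5c6∈{5}] only 5 remains possible at r5c6. So r5c6=5.
Step 9. [r6c6∈{3}] r6c6 is down to just 3 ⇒ r6c6=3.
Step 10. [r1c5∈{5}] only 5 remains possible at r1c5 ⇒ r1c5=5.
Step 11. [r3c4∈{5}] r3c4 is down to just 5. So r3c4=5.
Step 12. [r3c1∈{6}] only 6 remains possible at r3c1. So r3c1=6.
Step 13. [r4c6∈{2}] only 2 remains possible at r4c6, so r4c6=2.
Step 14. [r2c5∈{2}] r2c5 is down to just 2. So r2c5=2.
Step 15. [r6c2∈{1}] r6c2 has the single candidate 1 ⇒ r6c2=1.
Step 16. [r6c1∈{2}] r6c1's peers cover all but 2. So r6c1=2.
Step 17. [r4c3∈{3}] only 3 remains possible at r4c3. So r4c3=3.

Answer: 4 2 1 3 5 6 / 5 3 6 1 2 4 / 6 4 2 5 3 1 / 1 5 3 6 4 2 / 3 6 4 2 1 5 / 2 1 5 4 6 3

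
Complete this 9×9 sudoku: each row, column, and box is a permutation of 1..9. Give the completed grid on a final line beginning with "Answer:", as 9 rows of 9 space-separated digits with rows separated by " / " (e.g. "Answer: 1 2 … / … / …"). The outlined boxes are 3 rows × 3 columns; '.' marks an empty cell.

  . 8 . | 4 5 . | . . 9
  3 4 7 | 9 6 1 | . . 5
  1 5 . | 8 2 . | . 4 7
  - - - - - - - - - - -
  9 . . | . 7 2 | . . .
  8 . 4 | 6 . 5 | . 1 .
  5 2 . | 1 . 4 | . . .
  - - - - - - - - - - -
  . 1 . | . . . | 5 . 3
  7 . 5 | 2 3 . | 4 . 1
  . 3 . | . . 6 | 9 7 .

Step 1. [r5c7∈{2,3,7}] r5c7 is the only open cell in row 5 admitting 3. So r5c7=3.
Step 2. [r6c5∈{8,9}] across box 5, 8 lands solely at r6c5, so r6c5=8.
Step 3. [r6c9∈{6}] nothing but 6 survives at r6c9, so r6c9=6.
Step 4. [r3c7∈{6}] r3c7 is down to just 6, so r3c7=6.
Step 5. [r8c2∈{6,9}] r8c2 is the only open cell in col 2 admitting 9, so r8c2=9.
Step 6. [r4c7∈{8}] r4c7's peers cover all but 8, so r4c7=8.
Step 7. [r9c9∈{2,8}] in col 9, 8 fits only at r9c9 ⇒ r9c9=8.
Step 8. [r7c8∈{2,6}] r7c8 is the only open cell in box 9 admitting 2 ⇒ r7c8=2.
Step 9. [r7c6∈{7,8,9}] col 6 places 9 nowhere but r7c6. So r7c6=9.
Step 10. [r4c3∈{1,3,6}] across row 4, 1 lands solely at r4c3, so r4c3=1.
Step 11. [r9c3∈{2}] r9c3 has the single candidate 2 ⇒ r9c3=2.
Step 12. [r1c3∈{6}] nothing but 6 survives at r1c3 ⇒ r1c3=6.
Step 13. [r9c1∈{4}] nothing but 4 survives at r9c1 ⇒ r9c1=4.
Step 14. [r1c1∈{2}] r1c1 has the single candidate 2 ⇒ r1c1=2.
Step 15. [r1c8∈{3}] r1c8's peers cover all but 3, so r1c8=3.
Step 16. [r4c4∈{3}] only 3 remains possible at r4c4 ⇒ r4c4=3.
Step 17. [r1c6∈{7}] r1c6 is down to just 7, so r1c6=7.
Step 18. [r5c9∈{2}] only 2 remains possible at r5c9, so r5c9=2.
Step 19. [r6c8∈{9}] r6c8 is down to just 9 ⇒ r6c8=9.
Step 20. [r9c5∈{1}] r9c5's peers cover all but 1, so r9c5=1.
Step 21. [r3c3∈{9}] only 9 remains possible at r3c3, so r3c3=9.
Step 22. [r4c2∈{6}] r4c2 has the single candidate 6 ⇒ r4c2=6.
Step 23. [r7c1∈{6}] nothing but 6 survives at r7c1, so r7c1=6.
Step 24. [r7c3∈{8}] r7c3 has the single candidate 8. So r7c3=8.
Step 25. [r4c8∈{5}] r4c8 is down to just 5. So r4c8=5.
Step 26. [r9c4∈{5}] r9c4's peers cover all but 5, so r9c4=5.
Step 27. [r4c9∈{4}] r4c9's peers cover all but 4. So r4c9=4.
Step 28. [r1c7∈{1}] r1c7's peers cover all but 1. So r1c7=1.
Step 29. [r5c5∈{9}] r5c5 has the single candidate 9, so r5c5=9.
Step 30. [r8c6∈{8}] only 8 remains possible at r8c6. So r8c6=8.
Step 31. [r7c4∈{7}] r7c4's peers cover all but 7. So r7c4=7.
Step 32. [r6c3∈{3}] nothing but 3 survives at r6c3. So r6c3=3.
Step 33. [r8c8∈{6}] r8c8's peers cover all but 6 ⇒ r8c8=6.
Step 34. [r2c7∈{2}] nothing but 2 survives at r2c7 ⇒ r2c7=2.
Step 35. [r6c7∈{7}] only 7 remains possible at r6c7, so r6c7=7.
Step 36. [r3c6∈{3}] r3c6 is down to just 3. So r3c6=3.
Step 37. [r7c5∈{4}] r7c5's peers cover all but 4. So r7c5=4.
Step 38. [r2c8∈{8}] nothing but 8 survives at r2c8, so r2c8=8.
Step 39. [r5c2∈{7}] r5c2 is down to just 7. So r5c2=7.

Answer: 2 8 6 4 5 7 1 3 9 / 3 4 7 9 6 1 2 8 5 / 1 5 9 8 2 3 6 4 7 / 9 6 1 3 7 2 8 5 4 / 8 7 4 6 9 5 3 1 2 / 5 2 3 1 8 4 7 9 6 / 6 1 8 7 4 9 5 2 3 / 7 9 5 2 3 8 4 6 1 / 4 3 2 5 1 6 9 7 8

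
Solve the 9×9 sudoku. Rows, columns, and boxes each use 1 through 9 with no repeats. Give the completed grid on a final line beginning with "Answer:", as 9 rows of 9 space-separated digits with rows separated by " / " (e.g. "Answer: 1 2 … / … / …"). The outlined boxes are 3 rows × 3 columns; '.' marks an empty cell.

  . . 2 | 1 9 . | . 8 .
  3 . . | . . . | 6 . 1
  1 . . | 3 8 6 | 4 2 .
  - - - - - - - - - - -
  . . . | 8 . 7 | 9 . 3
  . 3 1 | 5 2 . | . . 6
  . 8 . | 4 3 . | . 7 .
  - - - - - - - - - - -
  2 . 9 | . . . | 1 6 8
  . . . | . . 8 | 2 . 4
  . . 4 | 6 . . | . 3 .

Step 1. [r7c4∈{7}] r7c4 is down to just 7 ⇒ r7c4=7.
Step 2. [r7c2∈{5}] only 5 remains possible at r7c2 ⇒ r7c2=5.
Step 3. [r6c7∈{5}] only 5 remains possible at r6c7. So r6c7=5.
Step 4. [r6c3∈{6}] only 6 remains possible at r6c3 ⇒ r6c3=6.
Step 5. [r5c1∈{4,7,9}] in row 5, 7 fits only at r5c1 ⇒ r5c1=7.
Step 6. [r2c5∈{4,5,7}] in col 5, 7 fits only at r2c5. So r2c5=7.
Step 7. [r9c6∈{1,2,5,9}] row 9 places 2 nowhere but r9c6, so r9c6=2.
Step 8. [r9c9∈{5,7,9}] row 9 places 9 nowhere but r9c9, so r9c9=9.
Step 9. [r4c3∈{5}] only 5 remains possible at r4c3, so r4c3=5.
Step 10. [r1c1∈{4,5,6}] across col 1, 5 lands solely at r1c1 ⇒ r1c1=5.
Step 11. [r3c3∈{7}] nothing but 7 survives at r3c3 ⇒ r3c3=7.
Step 12. [r1c6∈{4}] r1c6 has the single candidate 4. So r1c6=4.
Step 13. [r8c2∈{1,6,7}] in row 8, 7 fits only at r8c2 ⇒ r8c2=7.
Step 14. [r8c5∈{1,5}] in row 8, 1 fits only at r8c5, so r8c5=1.
Step 15. [r2c2∈{4,9}] across row 2, 4 lands solely at r2c2, so r2c2=4.
Step 16. [r6c1∈{9}] r6c1's peers cover all but 9, so r6c1=9.
Step 17. [r4c8∈{1,4}] across row 4, 1 lands solely at r4c8, so r4c8=1.
Step 18. [r9c7∈{7}] nothing but 7 survives at r9c7, so r9c7=7.
Step 19. [r8c8∈{5}] only 5 remains possible at r8c8, so r8c8=5.
Step 20. [r6c9∈{2}] nothing but 2 survives at r6c9 ⇒ r6c9=2.
Step 21. [r5c8∈{4}] r5c8 has the single candidate 4, so r5c8=4.
Step 22. [r4c5∈{6}] r4c5 is down to just 6 ⇒ r4c5=6.
Step 23. [r3c9∈{5}] only 5 remains possible at r3c9. So r3c9=5.
Step 24. [r4c1∈{4}] r4c1 has the single candidate 4, so r4c1=4.
Step 25. [r3c2∈{9}] r3c2 has the single candidate 9, so r3c2=9.
Step 26. [r2c4∈{2}] r2c4's peers cover all but 2 ⇒ r2c4=2.
Step 27. [r1c2∈{6}] nothing but 6 survives at r1c2, so r1c2=6.
Step 28. [r9c2∈{1}] r9c2 has the single candidate 1. So r9c2=1.
Step 29. [r6c6∈{1}] nothing but 1 survives at r6c6, so r6c6=1.
Step 30. [r9c1∈{8}] r9c1 is down to just 8. So r9c1=8.
Step 31. [r7c5∈{4}] r7c5 is down to just 4, so r7c5=4.
Step 32. [r8c3∈{3}] r8c3 is down to just 3. So r8c3=3.
Step 33. [r1c7∈{3}] nothing but 3 survives at r1c7, so r1c7=3.
Step 34. [r2c3∈{8}] only 8 remains possible at r2c3. So r2c3=8.
Step 35. [r7c6∈{3}] nothing but 3 survives at r7c6. So r7c6=3.
Step 36. [r2c6∈{5}] nothing but 5 survives at r2c6, so r2c6=5.
Step 37. [r5c6∈{9}] r5c6's peers cover all but 9 ⇒ r5c6=9.
Step 38. [r9c5∈{5}] only 5 remains possible at r9c5. So r9c5=5.
Step 39. [r1c9∈{7}] r1c9 is down to just 7, so r1c9=7.
Step 40. [r4c2∈{2}] r4c2 is down to just 2 ⇒ r4c2=2.
Step 41. [r8c4∈{9}] r8c4 is down to just 9. So r8c4=9.
Step 42. [r5c7∈{8}] r5c7 has the single candidate 8 ⇒ r5c7=8.
Step 43. [r8c1∈{6}] r8c1 is down to just 6, so r8c1=6.
Step 44. [r2c8∈{9}] nothing but 9 survives at r2c8, so r2c8=9.

Answer: 5 6 2 1 9 4 3 8 7 / 3 4 8 2 7 5 6 9 1 / 1 9 7 3 8 6 4 2 5 / 4 2 5 8 6 7 9 1 3 / 7 3 1 5 2 9 8 4 6 / 9 8 6 4 3 1 5 7 2 / 2 5 9 7 4 3 1 6 8 / 6 7 3 9 1 8 2 5 4 / 8 1 4 6 5 2 7 3 9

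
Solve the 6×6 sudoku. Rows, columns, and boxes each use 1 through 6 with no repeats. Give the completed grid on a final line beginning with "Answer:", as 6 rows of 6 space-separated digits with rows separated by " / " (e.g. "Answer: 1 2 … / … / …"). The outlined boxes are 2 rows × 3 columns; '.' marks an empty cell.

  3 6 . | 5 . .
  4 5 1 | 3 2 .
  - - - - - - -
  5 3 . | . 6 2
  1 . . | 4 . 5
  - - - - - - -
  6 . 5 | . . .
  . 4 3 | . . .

Step 1. [r5c2∈{1,2}] across col 2, 1 lands solely at r5c2. So r5c2=1.
Step 2. [r6c4∈{1,2,6}] in col 4, 6 fits only at r6c4. So r6c4=6.
Step 3. [r5c6∈{3,4}] col 6 places 3 nowhere but r5c6, so r5c6=3.
Step 4. [r1c6∈{1,4}] across col 6, 4 lands solely at r1c6, so r1c6=4.
Step 5. [r6c5∈{1,5}] across row 6, 5 lands solely at r6c5 ⇒ r6c5=5.
Step 6. [r1c3∈{2}] nothing but 2 survives at r1c3. So r1c3=2.
Step 7. [r5c4∈{2}] r5c4 is down to just 2 ⇒ r5c4=2.
Step 8. [r5c5∈{4}] r5c5's peers cover all but 4, so r5c5=4.
Step 9. [r3c4∈{1}] r3c4's peers cover all but 1, so r3c4=1.
Step 10. [r4c5∈{3}] only 3 remains possible at r4c5. So r4c5=3.
Step 11. [r2c6∈{6}] only 6 remains possible at r2c6, so r2c6=6.
Step 12. [r6c6∈{1}] r6c6 is down to just 1, so r6c6=1.
Step 13. [r6c1∈{2}] r6c1 is down to just 2, so r6c1=2.
Step 14. [r4c3∈{6}] nothing but 6 survives at r4c3, so r4c3=6.
Step 15. [r4c2∈{2}] r4c2 is down to just 2. So r4c2=2.
Step 16. [r3c3∈{4}] r3c3 has the single candidate 4, so r3c3=4.
Step 17. [r1c5∈{1}] r1c5 has the single candidate 1. So r1c5=1.

Answer: 3 6 2 5 1 4 / 4 5 1 3 2 6 / 5 3 4 1 6 2 / 1 2 6 4 3 5 / 6 1 5 2 4 3 / 2 4 3 6 5 1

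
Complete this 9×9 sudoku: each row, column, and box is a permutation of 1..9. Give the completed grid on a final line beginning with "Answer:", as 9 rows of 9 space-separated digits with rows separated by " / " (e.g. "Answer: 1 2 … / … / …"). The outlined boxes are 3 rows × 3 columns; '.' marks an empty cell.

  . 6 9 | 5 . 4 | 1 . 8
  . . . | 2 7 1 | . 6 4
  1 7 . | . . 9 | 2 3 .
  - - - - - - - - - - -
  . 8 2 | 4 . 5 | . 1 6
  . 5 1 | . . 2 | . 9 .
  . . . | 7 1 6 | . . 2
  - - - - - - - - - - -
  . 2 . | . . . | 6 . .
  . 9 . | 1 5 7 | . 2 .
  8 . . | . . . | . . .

Step 1. [r9c6∈{3}] r9c6 has the single candidate 3, so r9c6=3.
Step 2. [r3c3∈{4,5,8}] across row 3, 4 lands solely at r3c3. So r3c3=4.
Step 3. [r6c3∈{3}] r6c3 has the single candidate 3 ⇒ r6c3=3.
Step 4. [r7c9∈{1,3,5,7,9}] across row 7, 1 lands solely at r7c9. So r7c9=1.
Step 5. [r7c1∈{3,4,5,7}] 3 has one home in row 7: r7c1. So r7c1=3.
Step 6. [r8c7∈{3,4,8}] r8c7 is the only open cell in row 8 admitting 8. So r8c7=8.
Step 7. [r5c4∈{3,8}] col 4 places 3 nowhere but r5c4 ⇒ r5c4=3.
Step 8. [r6c2∈{4}] nothing but 4 survives at r6c2, so r6c2=4.
Step 9. [r9c9∈{5,7,9}] 9 has one home in col 9: r9c9. So r9c9=9.
Step 10. [r5c9∈{7}] nothing but 7 survives at r5c9. So r5c9=7.
Step 11. [r9c7∈{4,5,7}] col 7 places 7 nowhere but r9c7, so r9c7=7.
Step 12. [r9c4∈{6}] nothing but 6 survives at r9c4. So r9c4=6.
Step 13. [r9c3∈{5}] r9c3 is down to just 5 ⇒ r9c3=5.
Step 14. [r9c8∈{4}] r9c8 is down to just 4, so r9c8=4.
Step 15. [r5c5∈{8}] only 8 remains possible at r5c5. So r5c5=8.
Step 16. [r4c5∈{9}] only 9 remains possible at r4c5, so r4c5=9.
Step 17. [r6c7∈{5}] nothing but 5 survives at r6c7, so r6c7=5.
Step 18. [r8c1∈{4,6}] across row 8, 4 lands solely at r8c1, so r8c1=4.
Step 19. [r7c4∈{8,9}] across row 7, 9 lands solely at r7c4 ⇒ r7c4=9.
Step 20. [r7c6∈{8}] r7c6's peers cover all but 8. So r7c6=8.
Step 21. [r3c4∈{8}] r3c4 has the single candidate 8, so r3c4=8.
Step 22. [r7c8∈{5}] r7c8 has the single candidate 5, so r7c8=5.
Step 23. [r8c9∈{3}] only 3 remains possible at r8c9 ⇒ r8c9=3.
Step 24. [r4c1∈{7}] nothing but 7 survives at r4c1, so r4c1=7.
Step 25. [r2c7∈{9}] r2c7 is down to just 9, so r2c7=9.
Step 26. [r2c2∈{3}] nothing but 3 survives at r2c2. So r2c2=3.
Step 27. [r1c1∈{2}] only 2 remains possible at r1c1, so r1c1=2.
Step 28. [r6c8∈{8}] r6c8 is down to just 8 ⇒ r6c8=8.
Step 29. [r7c3∈{7}] r7c3's peers cover all but 7 ⇒ r7c3=7.
Step 30. [r4c7∈{3}] r4c7 is down to just 3 ⇒ r4c7=3.
Step 31. [r9c5∈{2}] only 2 remains possible at r9c5 ⇒ r9c5=2.
Step 32. [r9c2∈{1}] nothing but 1 survives at r9c2 ⇒ r9c2=1.
Step 33. [r8c3∈{6}] r8c3 has the single candidate 6, so r8c3=6.
Step 34. [r7c5∈{4}] r7c5's peers cover all but 4 ⇒ r7c5=4.
Step 35. [r2c3∈{8}] r2c3 is down to just 8. So r2c3=8.
Step 36. [r1c8∈{7}] r1c8 is down to just 7 ⇒ r1c8=7.
Step 37. [r3c9∈{5}] r3c9's peers cover all but 5. So r3c9=5.
Step 38. [r1c5∈{3}] r1c5 is down to just 3. So r1c5=3.
Step 39. [r6c1∈{9}] nothing but 9 survives at r6c1 ⇒ r6c1=9.
Step 40. [r5c7∈{4}] r5c7 is down to just 4 ⇒ r5c7=4.
Step 41. [r3c5∈{6}] nothing but 6 survives at r3c5. So r3c5=6.
Step 42. [r5c1∈{6}] r5c1 has the single candidate 6. So r5c1=6.
Step 43. [r2c1∈{5}] only 5 remains possible at r2c1, so r2c1=5.

Answer: 2 6 9 5 3 4 1 7 8 / 5 3 8 2 7 1 9 6 4 / 1 7 4 8 6 9 2 3 5 / 7 8 2 4 9 5 3 1 6 / 6 5 1 3 8 2 4 9 7 / 9 4 3 7 1 6 5 8 2 / 3 2 7 9 4 8 6 5 1 / 4 9 6 1 5 7 8 2 3 / 8 1 5 6 2 3 7 4 9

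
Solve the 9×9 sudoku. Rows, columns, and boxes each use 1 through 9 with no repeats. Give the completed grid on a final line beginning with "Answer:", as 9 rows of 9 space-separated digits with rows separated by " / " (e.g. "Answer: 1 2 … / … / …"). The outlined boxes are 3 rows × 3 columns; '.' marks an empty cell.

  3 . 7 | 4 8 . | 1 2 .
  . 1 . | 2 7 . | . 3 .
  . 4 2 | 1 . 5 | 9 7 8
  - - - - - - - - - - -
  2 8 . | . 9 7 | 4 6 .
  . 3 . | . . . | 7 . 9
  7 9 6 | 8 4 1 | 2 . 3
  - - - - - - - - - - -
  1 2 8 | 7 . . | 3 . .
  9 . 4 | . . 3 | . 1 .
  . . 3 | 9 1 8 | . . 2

Step 1. [r6c8∈{5}] only 5 remains possible at r6c8, so r6c8=5.
Step 2. [r3c1∈{6}] r3c1 is down to just 6. So r3c1=6.
Step 3. [r9c1∈{5}] r9c1 has the single candidate 5 ⇒ r9c1=5.
Step 4. [r9c7∈{6}] only 6 remains possible at r9c7. So r9c7=6.
Step 5. [r2c7∈{5}] r2c7 has the single candidate 5. So r2c7=5.
Step 6. [r7c6∈{4,6}] across col 6, 4 lands solely at r7c6, so r7c6=4.
Step 7. [r7c5∈{5,6}] across row 7, 6 lands solely at r7c5. So r7c5=6.
Step 8. [r8c4∈{5}] r8c4 is down to just 5. So r8c4=5.
Step 9. [r5c5∈{2,5}] col 5 places 5 nowhere but r5c5, so r5c5=5.
Step 10. [r1c9∈{6}] only 6 remains possible at r1c9, so r1c9=6.
Step 11. [r2c6∈{6,9}] row 2 places 6 nowhere but r2c6 ⇒ r2c6=6.
Step 12. [r9c2∈{7}] r9c2 has the single candidate 7 ⇒ r9c2=7.
Step 13. [r4c3∈{1,5}] across row 4, 5 lands solely at r4c3. So r4c3=5.
Step 14. [r8c2∈{6}] r8c2's peers cover all but 6 ⇒ r8c2=6.
Step 15. [r1c2∈{5}] r1c2 is down to just 5. So r1c2=5.
Step 16. [r2c9∈{4}] only 4 remains possible at r2c9 ⇒ r2c9=4.
Step 17. [r4c9∈{1}] r4c9 is down to just 1. So r4c9=1.
Step 18. [r7c8∈{9}] r7c8's peers cover all but 9 ⇒ r7c8=9.
Step 19. [r5c6∈{2}] r5c6 is down to just 2. So r5c6=2.
Step 20. [r5c8∈{8}] nothing but 8 survives at r5c8 ⇒ r5c8=8.
Step 21. [r1c6∈{9}] r1c6 is down to just 9, so r1c6=9.
Step 22. [r3c5∈{3}] r3c5 has the single candidate 3. So r3c5=3.
Step 23. [r7c9∈{5}] nothing but 5 survives at r7c9. So r7c9=5.
Step 24. [r2c1∈{8}] nothing but 8 survives at r2c1, so r2c1=8.
Step 25. [r2c3∈{9}] nothing but 9 survives at r2c3, so r2c3=9.
Step 26. [r5c3∈{1}] r5c3 is down to just 1. So r5c3=1.
Step 27. [r5c1∈{4}] nothing but 4 survives at r5c1, so r5c1=4.
Step 28. [r5c4∈{6}] nothing but 6 survives at r5c4, so r5c4=6.
Step 29. [r4c4∈{3}] r4c4's peers cover all but 3, so r4c4=3.
Step 30. [r9c8∈{4}] r9c8's peers cover all but 4. So r9c8=4.
Step 31. [r8c5∈{2}] r8c5 has the single candidate 2. So r8c5=2.
Step 32. [r8c7∈{8}] r8c7 has the single candidate 8 ⇒ r8c7=8.
Step 33. [r8c9∈{7}] r8c9 has the single candidate 7, so r8c9=7.

Answer: 3 5 7 4 8 9 1 2 6 / 8 1 9 2 7 6 5 3 4 / 6 4 2 1 3 5 9 7 8 / 2 8 5 3 9 7 4 6 1 / 4 3 1 6 5 2 7 8 9 / 7 9 6 8 4 1 2 5 3 / 1 2 8 7 6 4 3 9 5 / 9 6 4 5 2 3 8 1 7 / 5 7 3 9 1 8 6 4 2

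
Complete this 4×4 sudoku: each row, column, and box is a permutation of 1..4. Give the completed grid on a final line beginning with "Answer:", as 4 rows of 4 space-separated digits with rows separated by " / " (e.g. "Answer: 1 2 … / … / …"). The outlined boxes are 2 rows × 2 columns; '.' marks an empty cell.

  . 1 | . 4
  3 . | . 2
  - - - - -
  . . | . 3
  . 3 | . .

Step 1. [r3c2∈{2,4}] 2 has one home in col 2: r3c2 ⇒ r3c2=2.
Step 2. [r4c4∈{1}] nothing but 1 survives at r4c4. So r4c4=1.
Step 3. [r4c1∈{4}] r4c1 is down to just 4 ⇒ r4c1=4.
Step 4. [r3c1∈{1}] nothing but 1 survives at r3c1 ⇒ r3c1=1.
Step 5. [r4c3∈{2}] only 2 remains possible at r4c3, so r4c3=2.
Step 6. [r3c3∈{4}] r3c3's peers cover all but 4. So r3c3=4.
Step 7. [r2c3∈{1}] nothing but 1 survives at r2c3. So r2c3=1.
Step 8. [r1c1∈{2}] nothing but 2 survives at r1c1. So r1c1=2.
Step 9. [r2c2∈{4}] nothing but 4 survives at r2c2 ⇒ r2c2=4.
Step 10. [r1c3∈{3}] r1c3 is down to just 3, so r1c3=3.

Answer: 2 1 3 4 / 3 4 1 2 / 1 2 4 3 / 4 3 2 1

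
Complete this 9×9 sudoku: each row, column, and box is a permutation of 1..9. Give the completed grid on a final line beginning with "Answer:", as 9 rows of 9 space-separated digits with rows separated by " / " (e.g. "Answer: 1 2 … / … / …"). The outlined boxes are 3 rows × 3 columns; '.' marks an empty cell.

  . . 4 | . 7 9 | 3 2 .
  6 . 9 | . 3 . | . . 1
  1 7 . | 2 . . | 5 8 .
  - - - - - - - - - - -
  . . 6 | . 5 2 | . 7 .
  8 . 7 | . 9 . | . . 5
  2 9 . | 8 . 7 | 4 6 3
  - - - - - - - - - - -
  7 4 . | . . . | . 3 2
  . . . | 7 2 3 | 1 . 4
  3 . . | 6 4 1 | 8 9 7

Step 1. [r1c1∈{5}] nothing but 5 survives at r1c1. So r1c1=5.
Step 2. [r2c6∈{4,5,8}] r2c6 is the only open cell in box 2 admitting 8 ⇒ r2c6=8.
Step 3. [r6c3∈{1,5}] across row 6, 5 lands solely at r6c3 ⇒ r6c3=5.
Step 4. [r3c6∈{4,6}] 4 has one home in row 3: r3c6, so r3c6=4.
Step 5. [r5c4∈{1,3,4}] r5c4 is the only open cell in row 5 admitting 4, so r5c4=4.
Step 6. [r3c9∈{6,9}] row 3 places 9 nowhere but r3c9, so r3c9=9.
Step 7. [r8c3∈{8}] r8c3 is down to just 8, so r8c3=8.
Step 8. [r9c2∈{2,5}] r9c2 is the only open cell in row 9 admitting 5 ⇒ r9c2=5.
Step 9. [r5c2∈{1,3}] across row 5, 3 lands solely at r5c2, so r5c2=3.
Step 10. [r4c2∈{1}] nothing but 1 survives at r4c2 ⇒ r4c2=1.
Step 11. [r7c6∈{5}] nothing but 5 survives at r7c6 ⇒ r7c6=5.
Step 12. [r3c5∈{6}] only 6 remains possible at r3c5. So r3c5=6.
Step 13. [r8c8∈{5}] only 5 remains possible at r8c8 ⇒ r8c8=5.
Step 14. [r1c9∈{6}] nothing but 6 survives at r1c9 ⇒ r1c9=6.
Step 15. [r4c7∈{9}] nothing but 9 survives at r4c7. So r4c7=9.
Step 16. [r6c5∈{1}] only 1 remains possible at r6c5. So r6c5=1.
Step 17. [r5c8∈{1}] nothing but 1 survives at r5c8. So r5c8=1.
Step 18. [r4c1∈{4}] r4c1's peers cover all but 4. So r4c1=4.
Step 19. [r8c1∈{9}] only 9 remains possible at r8c1 ⇒ r8c1=9.
Step 20. [r4c4∈{3}] r4c4 is down to just 3. So r4c4=3.
Step 21. [r1c4∈{1}] only 1 remains possible at r1c4, so r1c4=1.
Step 22. [r2c2∈{2}] nothing but 2 survives at r2c2, so r2c2=2.
Step 23. [r5c6∈{6}] r5c6 has the single candidate 6, so r5c6=6.
Step 24. [r7c5∈{8}] r7c5's peers cover all but 8 ⇒ r7c5=8.
Step 25. [r2c7∈{7}] nothing but 7 survives at r2c7. So r2c7=7.
Step 26. [r1c2∈{8}] r1c2's peers cover all but 8 ⇒ r1c2=8.
Step 27. [r4c9∈{8}] nothing but 8 survives at r4c9. So r4c9=8.
Step 28. [r8c2∈{6}] nothing but 6 survives at r8c2. So r8c2=6.
Step 29. [r9c3∈{2}] nothing but 2 survives at r9c3, so r9c3=2.
Step 30. [r7c7∈{6}] only 6 remains possible at r7c7 ⇒ r7c7=6.
Step 31. [r2c4∈{5}] only 5 remains possible at r2c4 ⇒ r2c4=5.
Step 32. [r2c8∈{4}] only 4 remains possible at r2c8 ⇒ r2c8=4.
Step 33. [r7c3∈{1}] r7c3 is down to just 1. So r7c3=1.
Step 34. [r3c3∈{3}] r3c3's peers cover all but 3. So r3c3=3.
Step 35. [r7c4∈{9}] r7c4 has the single candidate 9, so r7c4=9.
Step 36. [r5c7∈{2}] r5c7 is down to just 2, so r5c7=2.

Answer: 5 8 4 1 7 9 3 2 6 / 6 2 9 5 3 8 7 4 1 / 1 7 3 2 6 4 5 8 9 / 4 1 6 3 5 2 9 7 8 / 8 3 7 4 9 6 2 1 5 / 2 9 5 8 1 7 4 6 3 / 7 4 1 9 8 5 6 3 2 / 9 6 8 7 2 3 1 5 4 / 3 5 2 6 4 1 8 9 7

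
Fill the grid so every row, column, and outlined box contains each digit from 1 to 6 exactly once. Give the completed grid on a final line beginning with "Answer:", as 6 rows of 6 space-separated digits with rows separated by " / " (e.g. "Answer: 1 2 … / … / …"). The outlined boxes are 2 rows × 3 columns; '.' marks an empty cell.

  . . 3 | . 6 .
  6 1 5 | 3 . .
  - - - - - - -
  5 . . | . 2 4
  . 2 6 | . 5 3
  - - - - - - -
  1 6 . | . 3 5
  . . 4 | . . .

Step 1. [r1c1∈{2,4}] across box 1, 2 lands solely at r1c1 ⇒ r1c1=2.
Step 2. [r6c6∈{1,2,6}] 6 has one home in col 6: r6c6. So r6c6=6.
Step 3. [r4c4∈{1}] r4c4's peers cover all but 1, so r4c4=1.
Step 4. [r5c4∈{2,4}] 4 has one home in row 5: r5c4 ⇒ r5c4=4.
Step 5. [r3c2∈{3}] only 3 remains possible at r3c2. So r3c2=3.
Step 6. [r1c2∈{4}] r1c2 has the single candidate 4. So r1c2=4.
Step 7. [r6c1∈{3}] r6c1 is down to just 3. So r6c1=3.
Step 8. [r3c4∈{6}] r3c4 is down to just 6. So r3c4=6.
Step 9. [r5c3∈{2}] r5c3 is down to just 2. So r5c3=2.
Step 10. [r2c6∈{2}] r2c6 has the single candidate 2 ⇒ r2c6=2.
Step 11. [r6c2∈{5}] only 5 remains possible at r6c2. So r6c2=5.
Step 12. [r2c5∈{4}] r2c5 has the single candidate 4 ⇒ r2c5=4.
Step 13. [r4c1∈{4}] nothing but 4 survives at r4c1 ⇒ r4c1=4.
Step 14. [r6c4∈{2}] r6c4's peers cover all but 2. So r6c4=2.
Step 15. [r3c3∈{1}] r3c3 is down to just 1 ⇒ r3c3=1.
Step 16. [r6c5∈{1}] r6c5 has the single candidate 1. So r6c5=1.
Step 17. [r1c6∈{1}] r1c6's peers cover all but 1. So r1c6=1.
Step 18. [r1c4∈{5}] only 5 remains possible at r1c4, so r1c4=5.

Answer: 2 4 3 5 6 1 / 6 1 5 3 4 2 / 5 3 1 6 2 4 / 4 2 6 1 5 3 / 1 6 2 4 3 5 / 3 5 4 2 1 6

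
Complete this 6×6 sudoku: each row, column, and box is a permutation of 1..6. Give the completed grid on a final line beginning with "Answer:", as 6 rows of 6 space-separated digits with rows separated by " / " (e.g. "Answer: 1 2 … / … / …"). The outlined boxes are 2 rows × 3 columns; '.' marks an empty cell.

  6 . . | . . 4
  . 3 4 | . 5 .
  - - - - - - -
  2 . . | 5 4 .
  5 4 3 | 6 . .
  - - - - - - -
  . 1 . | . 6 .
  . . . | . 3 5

Step 1. [r5c6∈{2}] r5c6 has the single candidate 2. So r5c6=2.
Step 2. [r6c4∈{1,4}] 1 has one home in row 6: r6c4. So r6c4=1.
Step 3. [r3c3∈{1,6}] across box 3, 1 lands solely at r3c3. So r3c3=1.
Step 4. [r1c5∈{1,2}] in row 1, 1 fits only at r1c5 ⇒ r1c5=1.
Step 5. [r1c2∈{2,5}] r1c2 is the only open cell in col 2 admitting 5 ⇒ r1c2=5.
Step 6. [r1c3∈{2}] r1c3 has the single candidate 2. So r1c3=2.
Step 7. [r6c2∈{2,6}] 2 has one home in row 6: r6c2. So r6c2=2.
Step 8. [r5c1∈{3,4}] 3 has one home in row 5: r5c1, so r5c1=3.
Step 9. [r2c6∈{6}] r2c6's peers cover all but 6. So r2c6=6.
Step 10. [r1c4∈{3}] only 3 remains possible at r1c4. So r1c4=3.
Step 11. [r6c3∈{6}] only 6 remains possible at r6c3 ⇒ r6c3=6.
Step 12. [r4c6∈{1}] only 1 remains possible at r4c6. So r4c6=1.
Step 13. [r6c1∈{4}] only 4 remains possible at r6c1. So r6c1=4.
Step 14. [r5c3∈{5}] only 5 remains possible at r5c3. So r5c3=5.
Step 15. [r2c4∈{2}] r2c4 has the single candidate 2. So r2c4=2.
Step 16. [r3c2∈{6}] r3c2 has the single candidate 6. So r3c2=6.
Step 17. [r4c5∈{2}] r4c5's peers cover all but 2. So r4c5=2.
Step 18. [r5c4∈{4}] r5c4 is down to just 4. So r5c4=4.
Step 19. [r3c6∈{3}] only 3 remains possible at r3c6. So r3c6=3.
Step 20. [r2c1∈{1}] r2c1 has the single candidate 1 ⇒ r2c1=1.

Answer: 6 5 2 3 1 4 / 1 3 4 2 5 6 / 2 6 1 5 4 3 / 5 4 3 6 2 1 / 3 1 5 4 6 2 / 4 2 6 1 3 5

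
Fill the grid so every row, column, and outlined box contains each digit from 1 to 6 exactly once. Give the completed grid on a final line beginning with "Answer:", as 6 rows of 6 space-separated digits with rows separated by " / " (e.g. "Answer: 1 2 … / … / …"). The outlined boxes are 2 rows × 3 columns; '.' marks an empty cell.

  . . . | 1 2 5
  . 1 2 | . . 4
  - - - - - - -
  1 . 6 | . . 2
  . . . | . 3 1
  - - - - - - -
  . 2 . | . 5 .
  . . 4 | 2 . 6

Step 1. [r1c3∈{3}] nothing but 3 survives at r1c3, so r1c3=3.
Step 2. [r4c3∈{5}] r4c3 has the single candidate 5, so r4c3=5.
Step 3. [r4c2∈{4}] only 4 remains possible at r4c2, so r4c2=4.
Step 4. [r5c1∈{3,6}] across row 5, 6 lands solely at r5c1 ⇒ r5c1=6.
Step 5. [r6c2∈{3,5}] in col 2, 5 fits only at r6c2 ⇒ r6c2=5.
Step 6. [r5c4∈{3,4}] in row 5, 4 fits only at r5c4 ⇒ r5c4=4.
Step 7. [r2c4∈{3,6}] r2c4 is the only open cell in row 2 admitting 3 ⇒ r2c4=3.
Step 8. [r6c1∈{3}] r6c1 is down to just 3. So r6c1=3.
Step 9. [r3c2∈{3}] r3c2 is down to just 3. So r3c2=3.
Step 10. [r2c5∈{6}] r2c5 has the single candidate 6. So r2c5=6.
Step 11. [r1c2∈{6}] nothing but 6 survives at r1c2 ⇒ r1c2=6.
Step 12. [r5c3∈{1}] r5c3's peers cover all but 1 ⇒ r5c3=1.
Step 13. [r3c4∈{5}] nothing but 5 survives at r3c4. So r3c4=5.
Step 14. [r4c4∈{6}] nothing but 6 survives at r4c4. So r4c4=6.
Step 15. [r4c1∈{2}] r4c1 is down to just 2 ⇒ r4c1=2.
Step 16. [r5c6∈{3}] r5c6's peers cover all but 3. So r5c6=3.
Step 17. [r6c5∈{1}] r6c5's peers cover all but 1. So r6c5=1.
Step 18. [r3c5∈{4}] r3c5's peers cover all but 4 ⇒ r3c5=4.
Step 19. [r2c1∈{5}] r2c1's peers cover all but 5 ⇒ r2c1=5.
Step 20. [r1c1∈{4}] nothing but 4 survives at r1c1, so r1c1=4.

Answer: 4 6 3 1 2 5 / 5 1 2 3 6 4 / 1 3 6 5 4 2 / 2 4 5 6 3 1 / 6 2 1 4 5 3 / 3 5 4 2 1 6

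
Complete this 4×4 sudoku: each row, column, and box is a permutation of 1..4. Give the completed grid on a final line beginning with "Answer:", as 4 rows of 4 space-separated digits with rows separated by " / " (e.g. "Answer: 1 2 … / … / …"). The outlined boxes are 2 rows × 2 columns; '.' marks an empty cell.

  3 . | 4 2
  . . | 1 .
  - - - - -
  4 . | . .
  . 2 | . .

Step 1. [r3c2∈{1,3}] across col 2, 3 lands solely at r3c2. So r3c2=3.
Step 2. [r4c4∈{1,3,4}] across row 4, 4 lands solely at r4c4. So r4c4=4.
Step 3. [r2c2∈{4}] nothing but 4 survives at r2c2. So r2c2=4.
Step 4. [r4c3∈{3}] only 3 remains possible at r4c3, so r4c3=3.
Step 5. [r3c4∈{1}] r3c4 has the single candidate 1. So r3c4=1.
Step 6. [r3c3∈{2}] only 2 remains possible at r3c3 ⇒ r3c3=2.
Step 7. [r2c1∈{2}] nothing but 2 survives at r2c1 ⇒ r2c1=2.
Step 8. [r4c1∈{1}] r4c1 is down to just 1. So r4c1=1.
Step 9. [r2c4∈{3}] nothing but 3 survives at r2c4, so r2c4=3.
Step 10. [r1c2∈{1}] r1c2 has the single candidate 1, so r1c2=1.

Answer: 3 1 4 2 / 2 4 1 3 / 4 3 2 1 / 1 2 3 4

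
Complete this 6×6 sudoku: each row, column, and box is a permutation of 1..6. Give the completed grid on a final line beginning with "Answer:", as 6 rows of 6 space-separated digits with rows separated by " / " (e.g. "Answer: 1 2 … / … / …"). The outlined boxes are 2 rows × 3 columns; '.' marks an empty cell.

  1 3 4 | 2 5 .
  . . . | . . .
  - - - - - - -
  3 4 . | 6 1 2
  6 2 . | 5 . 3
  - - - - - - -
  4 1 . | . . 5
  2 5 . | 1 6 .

Step 1. [r2c4∈{3,4}] 4 has one home in col 4: r2c4, so r2c4=4.
Step 2. [r5c3∈{3,6}] r5c3 is the only open cell in row 5 admitting 6 ⇒ r5c3=6.
Step 3. [r2c1∈{5}] r2c1 is down to just 5. So r2c1=5.
Step 4. [r1c6∈{6}] nothing but 6 survives at r1c6. So r1c6=6.
Step 5. [r2c5∈{3}] r2c5 has the single candidate 3 ⇒ r2c5=3.
Step 6. [r5c4∈{3}] r5c4 is down to just 3 ⇒ r5c4=3.
Step 7. [r2c3∈{2}] r2c3 has the single candidate 2 ⇒ r2c3=2.
Step 8. [r6c6∈{4}] r6c6 is down to just 4, so r6c6=4.
Step 9. [r6c3∈{3}] nothing but 3 survives at r6c3, so r6c3=3.
Step 10. [r3c3∈{5}] only 5 remains possible at r3c3 ⇒ r3c3=5.
Step 11. [r2c6∈{1}] nothing but 1 survives at r2c6. So r2c6=1.
Step 12. [r4c5∈{4}] nothing but 4 survives at r4c5. So r4c5=4.
Step 13. [r4c3∈{1}] r4c3 is down to just 1, so r4c3=1.
Step 14. [r5c5∈{2}] r5c5's peers cover all but 2. So r5c5=2.
Step 15. [r2c2∈{6}] nothing but 6 survives at r2c2. So r2c2=6.

Answer: 1 3 4 2 5 6 / 5 6 2 4 3 1 / 3 4 5 6 1 2 / 6 2 1 5 4 3 / 4 1 6 3 2 5 / 2 5 3 1 6 4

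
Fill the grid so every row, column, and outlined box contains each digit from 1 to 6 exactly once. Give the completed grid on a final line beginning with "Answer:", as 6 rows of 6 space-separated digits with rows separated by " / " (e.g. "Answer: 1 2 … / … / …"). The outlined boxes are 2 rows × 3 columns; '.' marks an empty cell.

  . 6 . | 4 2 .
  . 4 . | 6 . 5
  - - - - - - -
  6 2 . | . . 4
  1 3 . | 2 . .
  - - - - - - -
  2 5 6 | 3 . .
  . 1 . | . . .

Step 1. [r2c1∈{3}] r2c1's peers cover all but 3 ⇒ r2c1=3.
Step 2. [r3c3∈{5}] r3c3 has the single candidate 5 ⇒ r3c3=5.
Step 3. [r2c5∈{1}] only 1 remains possible at r2c5 ⇒ r2c5=1.
Step 4. [r4c5∈{5,6}] 5 has one home in row 4: r4c5. So r4c5=5.
Step 5. [r6c5∈{4,6}] col 5 places 6 nowhere but r6c5. So r6c5=6.
Step 6. [r6c1∈{4}] only 4 remains possible at r6c1. So r6c1=4.
Step 7. [r6c3∈{3}] r6c3 is down to just 3 ⇒ r6c3=3.
Step 8. [r3c5∈{3}] r3c5 has the single candidate 3 ⇒ r3c5=3.
Step 9. [r3c4∈{1}] r3c4 is down to just 1. So r3c4=1.
Step 10. [r4c6∈{6}] r4c6 is down to just 6 ⇒ r4c6=6.
Step 11. [r6c4∈{5}] r6c4's peers cover all but 5, so r6c4=5.
Step 12. [r4c3∈{4}] nothing but 4 survives at r4c3 ⇒ r4c3=4.
Step 13. [r1c6∈{3}] r1c6's peers cover all but 3. So r1c6=3.
Step 14. [r2c3∈{2}] nothing but 2 survives at r2c3 ⇒ r2c3=2.
Step 15. [r1c1∈{5}] r1c1 is down to just 5 ⇒ r1c1=5.
Step 16. [r1c3∈{1}] r1c3 has the single candidate 1 ⇒ r1c3=1.
Step 17. [r5c6∈{1}] r5c6 has the single candidate 1, so r5c6=1.
Step 18. [r5c5∈{4}] r5c5's peers cover all but 4 ⇒ r5c5=4.
Step 19. [r6c6∈{2}] r6c6's peers cover all but 2 ⇒ r6c6=2.

Answer: 5 6 1 4 2 3 / 3 4 2 6 1 5 / 6 2 5 1 3 4 / 1 3 4 2 5 6 / 2 5 6 3 4 1 / 4 1 3 5 6 2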